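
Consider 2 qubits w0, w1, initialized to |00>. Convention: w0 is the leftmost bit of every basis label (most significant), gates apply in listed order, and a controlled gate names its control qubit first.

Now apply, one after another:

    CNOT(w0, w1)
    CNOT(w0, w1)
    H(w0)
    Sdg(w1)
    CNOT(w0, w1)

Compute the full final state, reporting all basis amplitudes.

After the circuit, the state carries amplitude sqrt(2)/2 on |00>, 0 on |01>, 0 on |10>, sqrt(2)/2 on |11>.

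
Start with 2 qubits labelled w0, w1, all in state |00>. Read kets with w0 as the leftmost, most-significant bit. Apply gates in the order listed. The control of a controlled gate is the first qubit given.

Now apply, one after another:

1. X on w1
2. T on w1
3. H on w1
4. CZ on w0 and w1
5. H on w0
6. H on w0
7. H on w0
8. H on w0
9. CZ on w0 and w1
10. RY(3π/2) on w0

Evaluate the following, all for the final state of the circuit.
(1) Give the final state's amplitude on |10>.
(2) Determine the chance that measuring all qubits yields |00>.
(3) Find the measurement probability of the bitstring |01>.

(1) |10> carries amplitude exp(I*pi/4)/2 in the final state. Key observation: gates 4-9 undo each other exactly, leaving only the rest of the circuit to track.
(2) Outcome |00> occurs with probability 1/4.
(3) A full measurement returns |01> with probability 1/4.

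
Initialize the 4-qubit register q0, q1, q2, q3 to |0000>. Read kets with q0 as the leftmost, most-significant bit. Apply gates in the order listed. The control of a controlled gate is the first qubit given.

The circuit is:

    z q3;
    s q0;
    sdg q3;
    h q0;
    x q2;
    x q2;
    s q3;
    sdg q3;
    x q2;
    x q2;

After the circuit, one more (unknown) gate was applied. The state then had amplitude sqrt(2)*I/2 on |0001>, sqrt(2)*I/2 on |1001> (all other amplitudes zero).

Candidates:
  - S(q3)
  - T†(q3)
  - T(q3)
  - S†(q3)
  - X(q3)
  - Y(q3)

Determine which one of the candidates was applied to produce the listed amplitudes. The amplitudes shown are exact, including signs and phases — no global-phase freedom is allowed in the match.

It was Y(q3) that produced the state shown.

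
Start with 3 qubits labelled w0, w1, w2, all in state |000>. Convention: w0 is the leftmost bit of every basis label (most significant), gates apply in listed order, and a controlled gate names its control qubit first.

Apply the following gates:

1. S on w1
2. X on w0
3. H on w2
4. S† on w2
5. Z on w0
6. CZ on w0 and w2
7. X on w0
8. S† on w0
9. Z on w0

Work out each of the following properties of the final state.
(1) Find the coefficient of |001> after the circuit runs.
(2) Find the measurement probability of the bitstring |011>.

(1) The amplitude on |001> is -sqrt(2)*I/2.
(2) The probability of measuring |011> is 0.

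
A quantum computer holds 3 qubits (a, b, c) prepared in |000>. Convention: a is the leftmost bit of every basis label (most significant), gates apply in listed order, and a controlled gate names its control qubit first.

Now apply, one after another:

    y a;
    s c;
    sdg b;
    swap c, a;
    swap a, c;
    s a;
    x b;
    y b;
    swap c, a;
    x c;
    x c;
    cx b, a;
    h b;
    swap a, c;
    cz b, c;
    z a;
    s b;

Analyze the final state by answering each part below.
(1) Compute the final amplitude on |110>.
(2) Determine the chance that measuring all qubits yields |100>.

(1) The amplitude on |110> is sqrt(2)/2.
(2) The probability of measuring |100> is 1/2.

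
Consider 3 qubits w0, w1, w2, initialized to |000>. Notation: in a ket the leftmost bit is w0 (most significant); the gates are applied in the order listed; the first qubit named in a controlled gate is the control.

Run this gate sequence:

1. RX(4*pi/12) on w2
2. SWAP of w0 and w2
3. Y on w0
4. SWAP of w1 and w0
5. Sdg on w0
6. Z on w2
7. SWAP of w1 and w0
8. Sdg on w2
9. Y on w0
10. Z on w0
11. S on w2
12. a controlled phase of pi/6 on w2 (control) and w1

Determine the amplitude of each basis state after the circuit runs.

The resulting statevector has amplitude sqrt(3)/2 on |000>, I/2 on |100>, and 0 on every other basis state.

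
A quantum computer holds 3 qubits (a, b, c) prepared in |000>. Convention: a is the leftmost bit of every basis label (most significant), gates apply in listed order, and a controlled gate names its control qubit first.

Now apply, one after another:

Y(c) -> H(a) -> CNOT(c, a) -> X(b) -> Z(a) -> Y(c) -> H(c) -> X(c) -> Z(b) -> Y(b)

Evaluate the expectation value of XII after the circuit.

The expectation value of XII is -1.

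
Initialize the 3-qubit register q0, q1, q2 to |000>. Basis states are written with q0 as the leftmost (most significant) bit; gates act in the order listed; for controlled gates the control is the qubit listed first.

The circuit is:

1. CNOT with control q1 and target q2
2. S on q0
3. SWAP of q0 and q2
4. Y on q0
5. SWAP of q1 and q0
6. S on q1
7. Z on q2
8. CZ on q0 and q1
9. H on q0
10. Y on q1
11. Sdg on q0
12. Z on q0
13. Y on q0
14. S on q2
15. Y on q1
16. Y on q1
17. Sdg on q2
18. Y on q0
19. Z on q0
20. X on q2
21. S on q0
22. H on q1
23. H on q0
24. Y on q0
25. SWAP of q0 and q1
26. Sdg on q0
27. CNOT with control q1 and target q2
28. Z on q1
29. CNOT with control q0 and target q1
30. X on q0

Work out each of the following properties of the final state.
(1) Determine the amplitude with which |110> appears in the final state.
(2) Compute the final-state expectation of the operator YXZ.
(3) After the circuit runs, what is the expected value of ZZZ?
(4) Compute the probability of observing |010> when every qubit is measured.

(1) The amplitude on |110> is sqrt(2)/2.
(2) The observable YXZ averages to 1.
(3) In the final state, ZZZ has expectation 1.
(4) The probability of measuring |010> is 0.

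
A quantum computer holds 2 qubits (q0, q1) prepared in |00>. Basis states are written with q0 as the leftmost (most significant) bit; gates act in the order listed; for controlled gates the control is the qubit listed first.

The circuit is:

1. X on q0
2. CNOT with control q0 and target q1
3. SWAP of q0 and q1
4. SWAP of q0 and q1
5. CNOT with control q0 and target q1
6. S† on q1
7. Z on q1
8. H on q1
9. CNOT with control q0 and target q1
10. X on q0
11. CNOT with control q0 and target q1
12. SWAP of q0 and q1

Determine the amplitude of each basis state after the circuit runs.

The final amplitudes are sqrt(2)/2 on |00>, 0 on |01>, sqrt(2)/2 on |10>, 0 on |11>.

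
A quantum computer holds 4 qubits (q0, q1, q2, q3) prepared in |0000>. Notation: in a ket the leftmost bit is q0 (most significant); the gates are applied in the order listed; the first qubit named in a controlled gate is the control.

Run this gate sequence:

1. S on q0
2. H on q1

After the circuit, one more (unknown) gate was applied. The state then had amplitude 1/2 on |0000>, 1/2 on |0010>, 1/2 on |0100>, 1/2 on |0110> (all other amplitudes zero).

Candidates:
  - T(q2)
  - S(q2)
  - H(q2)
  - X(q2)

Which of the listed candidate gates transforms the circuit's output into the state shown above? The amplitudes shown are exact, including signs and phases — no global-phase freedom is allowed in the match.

The unique candidate consistent with the amplitudes is H(q2).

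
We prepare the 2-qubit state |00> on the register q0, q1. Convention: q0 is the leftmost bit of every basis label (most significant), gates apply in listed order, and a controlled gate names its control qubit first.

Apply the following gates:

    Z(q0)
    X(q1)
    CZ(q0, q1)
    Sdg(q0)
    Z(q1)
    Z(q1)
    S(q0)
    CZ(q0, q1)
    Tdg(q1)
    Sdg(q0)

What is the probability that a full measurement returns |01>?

Outcome |01> occurs with probability 1.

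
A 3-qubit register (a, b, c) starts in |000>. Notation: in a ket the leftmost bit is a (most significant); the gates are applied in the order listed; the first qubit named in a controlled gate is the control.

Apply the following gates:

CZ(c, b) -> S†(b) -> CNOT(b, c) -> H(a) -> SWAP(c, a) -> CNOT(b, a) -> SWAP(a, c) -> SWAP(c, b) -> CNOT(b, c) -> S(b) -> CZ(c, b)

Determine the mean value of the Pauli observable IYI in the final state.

The observable IYI averages to 0.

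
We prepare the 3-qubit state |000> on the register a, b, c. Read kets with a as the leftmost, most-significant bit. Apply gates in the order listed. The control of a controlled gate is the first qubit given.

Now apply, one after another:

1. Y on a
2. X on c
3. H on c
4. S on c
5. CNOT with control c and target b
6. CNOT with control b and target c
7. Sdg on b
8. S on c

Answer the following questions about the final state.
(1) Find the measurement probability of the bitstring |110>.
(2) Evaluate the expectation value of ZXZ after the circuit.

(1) Outcome |110> occurs with probability 1/2.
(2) The observable ZXZ averages to 1.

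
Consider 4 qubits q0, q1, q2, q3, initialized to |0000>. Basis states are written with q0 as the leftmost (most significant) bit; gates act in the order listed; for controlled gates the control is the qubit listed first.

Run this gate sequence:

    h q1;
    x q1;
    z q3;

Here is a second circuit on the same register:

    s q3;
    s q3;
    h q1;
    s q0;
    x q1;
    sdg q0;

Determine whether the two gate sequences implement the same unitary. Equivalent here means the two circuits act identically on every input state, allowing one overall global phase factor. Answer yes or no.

Yes: on every input state the two circuits agree up to one overall phase factor.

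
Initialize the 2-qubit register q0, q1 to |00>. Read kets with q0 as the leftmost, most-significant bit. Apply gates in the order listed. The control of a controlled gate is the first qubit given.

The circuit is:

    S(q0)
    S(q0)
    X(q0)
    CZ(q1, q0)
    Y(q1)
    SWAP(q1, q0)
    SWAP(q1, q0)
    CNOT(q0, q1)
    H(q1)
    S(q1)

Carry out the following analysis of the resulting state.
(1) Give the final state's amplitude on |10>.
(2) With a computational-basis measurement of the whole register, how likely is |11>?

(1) |10> carries amplitude sqrt(2)*I/2 in the final state. Key observation: gates 6-7 undo each other exactly, leaving only the rest of the circuit to track.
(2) The probability of measuring |11> is 1/2.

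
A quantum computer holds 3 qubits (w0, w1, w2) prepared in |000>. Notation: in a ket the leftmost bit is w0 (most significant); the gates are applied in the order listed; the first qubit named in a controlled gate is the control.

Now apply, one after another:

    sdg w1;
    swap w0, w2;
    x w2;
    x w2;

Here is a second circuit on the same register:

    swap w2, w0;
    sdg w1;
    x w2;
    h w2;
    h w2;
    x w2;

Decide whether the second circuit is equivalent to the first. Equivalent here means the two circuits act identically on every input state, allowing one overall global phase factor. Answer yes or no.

Yes — the two circuits implement the same unitary up to a global phase.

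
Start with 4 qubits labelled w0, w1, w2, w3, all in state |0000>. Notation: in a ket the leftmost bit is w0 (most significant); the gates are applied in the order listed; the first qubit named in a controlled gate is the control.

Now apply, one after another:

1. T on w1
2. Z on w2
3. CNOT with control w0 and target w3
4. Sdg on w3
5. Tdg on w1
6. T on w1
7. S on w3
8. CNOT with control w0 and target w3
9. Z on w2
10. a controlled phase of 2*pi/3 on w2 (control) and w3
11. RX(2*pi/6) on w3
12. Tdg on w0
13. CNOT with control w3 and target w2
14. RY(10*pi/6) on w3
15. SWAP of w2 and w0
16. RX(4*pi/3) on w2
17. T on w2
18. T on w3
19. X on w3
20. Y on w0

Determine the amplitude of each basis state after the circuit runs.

The resulting statevector has amplitude -sqrt(3)*exp(I*pi/4)/8 on |0000>, -1/8 on |0001>, 3/8 on |0010>, -sqrt(3)*exp(3*I*pi/4)/8 on |0011>, 0 on |0100>, 0 on |0101>, 0 on |0110>, 0 on |0111>, -sqrt(3)*exp(3*I*pi/4)/8 on |1000>, 3*I/8 on |1001>, 3*I/8 on |1010>, -3*sqrt(3)*exp(I*pi/4)/8 on |1011>, 0 on |1100>, 0 on |1101>, 0 on |1110>, 0 on |1111>.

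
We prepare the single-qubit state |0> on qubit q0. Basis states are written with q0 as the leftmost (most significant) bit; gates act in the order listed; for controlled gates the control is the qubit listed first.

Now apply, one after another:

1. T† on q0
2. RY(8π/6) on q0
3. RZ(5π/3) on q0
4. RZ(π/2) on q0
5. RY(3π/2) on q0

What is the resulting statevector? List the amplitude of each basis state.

The final amplitudes are (sqrt(6) + sqrt(2)*exp(5*I*pi/6))*exp(I*pi/12)/4 on |0>, (sqrt(6) - sqrt(2)*exp(5*I*pi/6))*exp(I*pi/12)/4 on |1>.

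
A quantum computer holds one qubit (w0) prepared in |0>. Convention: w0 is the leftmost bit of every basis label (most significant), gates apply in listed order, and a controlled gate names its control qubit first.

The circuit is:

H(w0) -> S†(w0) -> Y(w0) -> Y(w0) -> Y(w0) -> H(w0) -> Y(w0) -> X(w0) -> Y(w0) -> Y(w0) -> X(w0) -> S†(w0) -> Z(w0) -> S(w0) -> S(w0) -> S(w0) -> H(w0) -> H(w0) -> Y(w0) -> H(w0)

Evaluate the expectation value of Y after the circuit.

The expectation value of Y is -1.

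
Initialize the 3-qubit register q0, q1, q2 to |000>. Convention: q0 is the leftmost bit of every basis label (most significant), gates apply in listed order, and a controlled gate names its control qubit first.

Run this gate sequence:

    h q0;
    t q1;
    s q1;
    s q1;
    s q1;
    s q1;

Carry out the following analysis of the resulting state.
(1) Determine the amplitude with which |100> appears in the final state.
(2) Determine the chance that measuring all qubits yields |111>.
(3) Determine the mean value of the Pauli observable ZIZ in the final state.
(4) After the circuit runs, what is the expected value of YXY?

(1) The amplitude on |100> is sqrt(2)/2. Key observation: gates 3-6 undo each other exactly, leaving only the rest of the circuit to track.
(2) A full measurement returns |111> with probability 0.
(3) The observable ZIZ averages to 0.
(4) The expectation value of YXY is 0.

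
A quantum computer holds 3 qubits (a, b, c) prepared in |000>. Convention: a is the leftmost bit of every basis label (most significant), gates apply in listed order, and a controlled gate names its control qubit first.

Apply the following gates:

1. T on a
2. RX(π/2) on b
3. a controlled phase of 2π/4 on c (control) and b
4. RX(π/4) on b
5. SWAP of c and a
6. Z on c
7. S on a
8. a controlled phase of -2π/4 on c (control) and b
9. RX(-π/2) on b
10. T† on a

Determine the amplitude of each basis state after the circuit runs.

The final amplitudes are sqrt(sqrt(2) + 2)/2 on |000>, -I*sqrt(2 - sqrt(2))/2 on |010>, and 0 on every other basis state.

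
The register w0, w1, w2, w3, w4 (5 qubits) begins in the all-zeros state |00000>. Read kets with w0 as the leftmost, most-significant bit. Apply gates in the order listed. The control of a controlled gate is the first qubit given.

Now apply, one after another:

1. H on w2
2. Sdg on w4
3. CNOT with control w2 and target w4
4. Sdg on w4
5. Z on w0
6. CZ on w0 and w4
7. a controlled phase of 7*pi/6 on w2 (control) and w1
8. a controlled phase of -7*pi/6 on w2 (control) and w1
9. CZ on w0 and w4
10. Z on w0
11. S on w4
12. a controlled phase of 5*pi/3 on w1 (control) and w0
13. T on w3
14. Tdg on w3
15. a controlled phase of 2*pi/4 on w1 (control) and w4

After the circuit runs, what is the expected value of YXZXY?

The observable YXZXY averages to 0. Key observation: steps 4-11 multiply out to the identity, so the circuit reduces to the remaining gates.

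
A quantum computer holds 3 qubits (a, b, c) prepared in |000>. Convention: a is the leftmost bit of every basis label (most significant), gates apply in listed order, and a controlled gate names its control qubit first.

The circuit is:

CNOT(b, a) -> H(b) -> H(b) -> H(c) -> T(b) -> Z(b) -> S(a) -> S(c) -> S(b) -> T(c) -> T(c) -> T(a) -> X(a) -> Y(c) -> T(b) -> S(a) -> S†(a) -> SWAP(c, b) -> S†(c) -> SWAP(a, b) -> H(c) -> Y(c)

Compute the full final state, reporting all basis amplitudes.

After the circuit, the state carries amplitude 0 on |000>, 0 on |001>, 1/2 on |010>, -1/2 on |011>, 0 on |100>, 0 on |101>, 1/2 on |110>, -1/2 on |111>. Key observation: gates 16-17 undo each other exactly, leaving only the rest of the circuit to track.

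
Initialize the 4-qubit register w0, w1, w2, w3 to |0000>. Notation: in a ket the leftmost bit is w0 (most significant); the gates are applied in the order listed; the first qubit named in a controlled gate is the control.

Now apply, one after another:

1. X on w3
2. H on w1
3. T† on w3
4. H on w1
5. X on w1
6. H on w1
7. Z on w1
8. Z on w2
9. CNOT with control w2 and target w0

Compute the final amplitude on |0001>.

The final state's coefficient on |0001> equals -sqrt(2)*exp(3*I*pi/4)/2. Key observation: the block from step 4 through step 7 cancels to the identity and can be dropped.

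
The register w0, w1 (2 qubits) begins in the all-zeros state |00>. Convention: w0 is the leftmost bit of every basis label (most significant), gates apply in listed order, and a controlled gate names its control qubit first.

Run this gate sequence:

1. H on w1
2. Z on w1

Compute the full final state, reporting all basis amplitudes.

The resulting statevector has amplitude sqrt(2)/2 on |00>, -sqrt(2)/2 on |01>, 0 on |10>, 0 on |11>.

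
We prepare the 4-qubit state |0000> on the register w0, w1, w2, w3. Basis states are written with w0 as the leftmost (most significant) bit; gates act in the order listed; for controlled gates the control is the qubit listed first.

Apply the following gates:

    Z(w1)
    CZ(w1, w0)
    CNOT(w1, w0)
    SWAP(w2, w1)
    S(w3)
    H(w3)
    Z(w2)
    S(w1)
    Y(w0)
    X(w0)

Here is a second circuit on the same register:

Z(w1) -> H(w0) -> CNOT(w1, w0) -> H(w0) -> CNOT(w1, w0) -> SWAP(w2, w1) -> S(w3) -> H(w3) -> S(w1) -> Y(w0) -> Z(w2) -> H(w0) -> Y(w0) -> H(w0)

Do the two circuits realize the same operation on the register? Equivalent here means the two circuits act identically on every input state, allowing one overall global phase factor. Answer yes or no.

No — the two circuits implement different unitaries, even allowing a global phase.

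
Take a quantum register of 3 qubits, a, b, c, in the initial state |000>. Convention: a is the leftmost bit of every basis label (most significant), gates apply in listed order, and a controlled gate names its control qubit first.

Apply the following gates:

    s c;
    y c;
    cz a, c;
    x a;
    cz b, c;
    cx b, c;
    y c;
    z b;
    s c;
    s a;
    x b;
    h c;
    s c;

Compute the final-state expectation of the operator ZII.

The expectation value of ZII is -1.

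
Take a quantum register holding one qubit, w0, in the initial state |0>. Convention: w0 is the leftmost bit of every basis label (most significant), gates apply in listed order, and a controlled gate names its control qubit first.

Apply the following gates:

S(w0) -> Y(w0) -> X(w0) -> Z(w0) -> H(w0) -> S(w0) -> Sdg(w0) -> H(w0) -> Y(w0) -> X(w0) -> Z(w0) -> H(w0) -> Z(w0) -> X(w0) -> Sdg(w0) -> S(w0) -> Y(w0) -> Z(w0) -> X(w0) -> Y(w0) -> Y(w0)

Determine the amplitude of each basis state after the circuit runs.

After the circuit, the state carries amplitude -sqrt(2)*I/2 on |0>, sqrt(2)*I/2 on |1>.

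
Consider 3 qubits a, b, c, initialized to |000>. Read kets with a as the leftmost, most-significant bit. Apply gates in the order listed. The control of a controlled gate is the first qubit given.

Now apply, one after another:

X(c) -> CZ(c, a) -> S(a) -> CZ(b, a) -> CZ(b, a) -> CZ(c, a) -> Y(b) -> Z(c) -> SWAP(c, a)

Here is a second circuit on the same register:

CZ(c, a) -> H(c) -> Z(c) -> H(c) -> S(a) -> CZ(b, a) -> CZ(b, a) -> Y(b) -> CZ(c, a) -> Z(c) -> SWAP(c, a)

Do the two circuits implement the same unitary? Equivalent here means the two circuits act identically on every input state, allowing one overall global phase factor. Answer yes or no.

No, they are not equivalent — no single phase factor reconciles the two unitaries.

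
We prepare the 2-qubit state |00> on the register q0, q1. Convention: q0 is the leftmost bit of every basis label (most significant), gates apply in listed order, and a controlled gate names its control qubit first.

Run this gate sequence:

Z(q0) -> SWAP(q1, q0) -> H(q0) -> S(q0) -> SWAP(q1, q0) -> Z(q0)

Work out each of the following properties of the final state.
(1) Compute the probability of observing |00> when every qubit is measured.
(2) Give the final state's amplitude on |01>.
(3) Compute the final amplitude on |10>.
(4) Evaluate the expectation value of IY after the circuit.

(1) A full measurement returns |00> with probability 1/2.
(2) The final state's coefficient on |01> equals sqrt(2)*I/2.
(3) The final state's coefficient on |10> equals 0.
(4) The observable IY averages to 1.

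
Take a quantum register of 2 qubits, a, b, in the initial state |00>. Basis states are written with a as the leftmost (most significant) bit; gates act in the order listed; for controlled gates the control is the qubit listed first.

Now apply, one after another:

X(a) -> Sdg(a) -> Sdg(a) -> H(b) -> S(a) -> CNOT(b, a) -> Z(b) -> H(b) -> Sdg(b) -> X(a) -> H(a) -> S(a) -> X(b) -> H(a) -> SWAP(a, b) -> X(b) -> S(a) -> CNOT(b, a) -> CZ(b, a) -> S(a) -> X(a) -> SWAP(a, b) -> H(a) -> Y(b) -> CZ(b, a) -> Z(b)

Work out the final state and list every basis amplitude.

After the circuit, the state carries amplitude sqrt(2)*(1 + I)/4 on |00>, sqrt(2)*(1 - I)/4 on |01>, sqrt(2)*(-1 + I)/4 on |10>, sqrt(2)*(1 + I)/4 on |11>.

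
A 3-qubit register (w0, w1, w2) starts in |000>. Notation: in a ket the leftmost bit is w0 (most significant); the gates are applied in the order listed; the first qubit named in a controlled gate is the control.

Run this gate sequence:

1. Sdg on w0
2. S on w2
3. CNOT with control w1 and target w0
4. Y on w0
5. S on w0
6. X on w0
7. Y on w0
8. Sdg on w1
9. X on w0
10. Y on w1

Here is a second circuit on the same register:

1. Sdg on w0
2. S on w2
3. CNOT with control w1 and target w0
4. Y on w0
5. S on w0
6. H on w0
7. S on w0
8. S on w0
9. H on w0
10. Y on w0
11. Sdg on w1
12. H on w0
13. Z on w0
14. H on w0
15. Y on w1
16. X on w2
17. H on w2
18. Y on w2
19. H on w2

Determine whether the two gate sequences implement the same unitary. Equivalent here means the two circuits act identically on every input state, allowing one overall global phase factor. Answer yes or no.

No: there is an input state on which the two circuits produce genuinely different outputs (not merely differing by a phase).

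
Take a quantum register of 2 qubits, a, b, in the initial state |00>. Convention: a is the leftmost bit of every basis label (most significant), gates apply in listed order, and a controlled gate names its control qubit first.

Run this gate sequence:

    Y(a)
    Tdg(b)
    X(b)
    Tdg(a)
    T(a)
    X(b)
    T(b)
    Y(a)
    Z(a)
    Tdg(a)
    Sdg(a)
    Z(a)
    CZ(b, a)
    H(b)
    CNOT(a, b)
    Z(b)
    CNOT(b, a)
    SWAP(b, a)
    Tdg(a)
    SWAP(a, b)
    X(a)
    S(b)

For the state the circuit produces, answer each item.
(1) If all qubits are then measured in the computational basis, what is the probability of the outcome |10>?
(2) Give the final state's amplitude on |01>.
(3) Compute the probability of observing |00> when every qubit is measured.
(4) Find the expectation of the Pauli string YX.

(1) Outcome |10> occurs with probability 1/2.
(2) |01> carries amplitude -sqrt(2)*exp(I*pi/4)/2 in the final state.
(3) The probability of measuring |00> is 0.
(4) In the final state, YX has expectation sqrt(2)/2.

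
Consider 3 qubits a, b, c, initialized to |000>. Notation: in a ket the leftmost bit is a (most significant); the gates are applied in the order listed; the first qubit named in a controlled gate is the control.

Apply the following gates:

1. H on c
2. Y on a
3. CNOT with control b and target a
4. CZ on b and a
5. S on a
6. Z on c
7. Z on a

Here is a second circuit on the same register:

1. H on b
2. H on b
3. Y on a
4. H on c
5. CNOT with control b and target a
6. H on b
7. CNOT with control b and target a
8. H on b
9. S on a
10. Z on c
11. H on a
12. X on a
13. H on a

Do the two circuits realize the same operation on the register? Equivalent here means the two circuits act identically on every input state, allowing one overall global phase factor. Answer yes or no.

No — the two circuits implement different unitaries, even allowing a global phase.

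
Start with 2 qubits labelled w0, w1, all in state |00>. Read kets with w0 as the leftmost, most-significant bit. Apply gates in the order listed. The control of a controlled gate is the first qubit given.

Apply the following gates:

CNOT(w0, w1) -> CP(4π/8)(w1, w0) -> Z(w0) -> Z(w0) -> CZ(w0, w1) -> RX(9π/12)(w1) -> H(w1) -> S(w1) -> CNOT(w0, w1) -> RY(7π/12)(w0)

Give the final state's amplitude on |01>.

The final state's coefficient on |01> equals -sqrt(6)/8 + 1/8 - sqrt(2)*I/8 + I/8 + sqrt(3)*(-1 + I)/8.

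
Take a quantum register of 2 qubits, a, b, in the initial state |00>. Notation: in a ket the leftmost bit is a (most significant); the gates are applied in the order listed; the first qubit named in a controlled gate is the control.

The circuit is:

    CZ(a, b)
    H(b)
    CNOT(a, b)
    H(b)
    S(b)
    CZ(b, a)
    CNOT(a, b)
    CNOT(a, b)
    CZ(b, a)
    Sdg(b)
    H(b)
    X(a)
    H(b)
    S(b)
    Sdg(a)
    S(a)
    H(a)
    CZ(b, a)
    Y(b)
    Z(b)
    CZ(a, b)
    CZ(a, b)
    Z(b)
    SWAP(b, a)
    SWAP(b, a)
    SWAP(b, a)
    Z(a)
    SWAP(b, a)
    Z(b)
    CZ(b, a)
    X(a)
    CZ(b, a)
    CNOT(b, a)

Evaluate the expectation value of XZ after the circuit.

The observable XZ averages to 1. Key observation: gates 4-11 undo each other exactly, leaving only the rest of the circuit to track.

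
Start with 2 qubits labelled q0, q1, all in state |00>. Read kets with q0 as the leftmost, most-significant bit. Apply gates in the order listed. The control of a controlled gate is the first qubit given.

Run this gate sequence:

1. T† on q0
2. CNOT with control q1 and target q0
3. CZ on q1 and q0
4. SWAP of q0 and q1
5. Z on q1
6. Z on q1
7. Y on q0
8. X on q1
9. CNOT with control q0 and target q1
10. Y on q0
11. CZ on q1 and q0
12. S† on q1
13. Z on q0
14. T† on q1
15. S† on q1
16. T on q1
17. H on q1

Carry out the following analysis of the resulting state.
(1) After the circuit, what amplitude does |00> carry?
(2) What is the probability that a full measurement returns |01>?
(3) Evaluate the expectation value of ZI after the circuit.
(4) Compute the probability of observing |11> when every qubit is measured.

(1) The amplitude on |00> is sqrt(2)/2.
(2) The probability of measuring |01> is 1/2.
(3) In the final state, ZI has expectation 1.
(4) Outcome |11> occurs with probability 0.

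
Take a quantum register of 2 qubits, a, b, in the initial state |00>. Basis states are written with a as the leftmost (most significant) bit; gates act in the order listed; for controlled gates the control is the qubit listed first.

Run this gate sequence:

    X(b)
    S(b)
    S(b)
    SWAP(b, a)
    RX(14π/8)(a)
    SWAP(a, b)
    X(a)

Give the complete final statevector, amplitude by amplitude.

After the circuit, the state carries amplitude 0 on |00>, 0 on |01>, I*sqrt(2 - sqrt(2))/2 on |10>, sqrt(sqrt(2) + 2)/2 on |11>.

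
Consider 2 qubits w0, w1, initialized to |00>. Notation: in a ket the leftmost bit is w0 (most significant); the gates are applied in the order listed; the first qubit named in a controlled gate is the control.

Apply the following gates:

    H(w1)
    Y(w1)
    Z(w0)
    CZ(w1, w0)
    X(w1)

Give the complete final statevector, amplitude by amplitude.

The final amplitudes are sqrt(2)*I/2 on |00>, -sqrt(2)*I/2 on |01>, 0 on |10>, 0 on |11>.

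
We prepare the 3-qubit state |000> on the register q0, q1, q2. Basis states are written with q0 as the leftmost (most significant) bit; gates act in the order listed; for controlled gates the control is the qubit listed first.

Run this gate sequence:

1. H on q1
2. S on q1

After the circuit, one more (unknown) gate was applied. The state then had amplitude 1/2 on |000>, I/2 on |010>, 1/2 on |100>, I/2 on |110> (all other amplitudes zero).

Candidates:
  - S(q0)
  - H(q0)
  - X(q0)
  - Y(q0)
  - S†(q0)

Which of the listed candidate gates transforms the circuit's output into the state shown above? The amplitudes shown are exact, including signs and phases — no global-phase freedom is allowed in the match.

The unique candidate consistent with the amplitudes is H(q0).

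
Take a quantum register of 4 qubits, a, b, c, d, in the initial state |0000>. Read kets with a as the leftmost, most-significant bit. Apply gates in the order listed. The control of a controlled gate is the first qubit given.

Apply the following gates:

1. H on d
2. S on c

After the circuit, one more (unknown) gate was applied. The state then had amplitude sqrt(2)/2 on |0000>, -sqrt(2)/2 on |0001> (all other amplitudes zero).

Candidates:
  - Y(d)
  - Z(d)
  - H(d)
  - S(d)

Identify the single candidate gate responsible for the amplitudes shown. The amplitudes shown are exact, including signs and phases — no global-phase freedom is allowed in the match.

The unique candidate consistent with the amplitudes is Z(d).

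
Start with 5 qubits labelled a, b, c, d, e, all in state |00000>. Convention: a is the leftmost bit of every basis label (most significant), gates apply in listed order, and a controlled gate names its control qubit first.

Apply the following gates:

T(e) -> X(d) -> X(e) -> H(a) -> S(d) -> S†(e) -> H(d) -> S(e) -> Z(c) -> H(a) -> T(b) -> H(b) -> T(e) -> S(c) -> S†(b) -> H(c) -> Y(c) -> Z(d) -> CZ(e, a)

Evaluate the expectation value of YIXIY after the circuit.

The expectation value of YIXIY is 0.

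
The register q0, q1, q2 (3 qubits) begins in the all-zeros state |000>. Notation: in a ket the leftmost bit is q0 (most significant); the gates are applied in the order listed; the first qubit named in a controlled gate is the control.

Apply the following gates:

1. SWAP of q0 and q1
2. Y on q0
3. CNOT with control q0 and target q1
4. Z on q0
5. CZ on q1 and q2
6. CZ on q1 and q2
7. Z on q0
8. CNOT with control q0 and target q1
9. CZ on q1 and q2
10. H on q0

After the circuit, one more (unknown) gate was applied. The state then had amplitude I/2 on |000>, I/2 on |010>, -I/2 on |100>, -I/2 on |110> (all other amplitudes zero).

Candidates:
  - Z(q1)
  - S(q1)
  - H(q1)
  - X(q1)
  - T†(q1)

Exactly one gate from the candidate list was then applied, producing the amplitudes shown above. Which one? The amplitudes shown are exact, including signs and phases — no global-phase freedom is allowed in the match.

The applied gate was H(q1).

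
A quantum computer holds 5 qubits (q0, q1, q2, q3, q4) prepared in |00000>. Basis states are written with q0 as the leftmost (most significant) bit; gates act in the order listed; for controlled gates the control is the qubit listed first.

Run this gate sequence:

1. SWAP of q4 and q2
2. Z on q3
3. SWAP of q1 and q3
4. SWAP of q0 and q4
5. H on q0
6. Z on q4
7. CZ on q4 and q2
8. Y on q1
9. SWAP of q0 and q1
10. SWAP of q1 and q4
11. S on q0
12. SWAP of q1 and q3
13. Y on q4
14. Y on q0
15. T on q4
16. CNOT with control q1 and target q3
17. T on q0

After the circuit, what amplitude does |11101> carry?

|11101> carries amplitude 0 in the final state.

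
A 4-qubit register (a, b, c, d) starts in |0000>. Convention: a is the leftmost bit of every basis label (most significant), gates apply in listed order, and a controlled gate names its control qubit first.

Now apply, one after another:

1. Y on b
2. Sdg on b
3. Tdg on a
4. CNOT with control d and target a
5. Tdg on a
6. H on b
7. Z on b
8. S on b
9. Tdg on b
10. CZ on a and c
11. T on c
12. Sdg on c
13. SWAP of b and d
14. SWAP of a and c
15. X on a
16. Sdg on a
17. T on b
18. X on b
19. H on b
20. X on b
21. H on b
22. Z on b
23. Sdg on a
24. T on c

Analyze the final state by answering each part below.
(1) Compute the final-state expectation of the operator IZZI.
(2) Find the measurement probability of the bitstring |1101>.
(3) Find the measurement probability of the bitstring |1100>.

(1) The observable IZZI averages to -1. Key observation: gates 19-22 undo each other exactly, leaving only the rest of the circuit to track.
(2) Outcome |1101> occurs with probability 1/2.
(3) A full measurement returns |1100> with probability 1/2.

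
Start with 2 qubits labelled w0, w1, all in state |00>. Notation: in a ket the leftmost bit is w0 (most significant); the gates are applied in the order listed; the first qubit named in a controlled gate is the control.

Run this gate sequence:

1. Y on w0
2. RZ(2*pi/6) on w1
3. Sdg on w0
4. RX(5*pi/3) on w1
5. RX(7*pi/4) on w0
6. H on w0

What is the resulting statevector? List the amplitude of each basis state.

The resulting statevector has amplitude sqrt(6)*(-sqrt(sqrt(2) + 2)*exp(5*I*pi/6) + sqrt(2 - sqrt(2))*exp(I*pi/3))/8 on |00>, sqrt(2)*(sqrt(2 - sqrt(2))*exp(5*I*pi/6) + sqrt(sqrt(2) + 2)*exp(I*pi/3))/8 on |01>, sqrt(6)*(sqrt(2 - sqrt(2))*exp(I*pi/3) + sqrt(sqrt(2) + 2)*exp(5*I*pi/6))/8 on |10>, sqrt(2)*(-sqrt(sqrt(2) + 2)*exp(I*pi/3) + sqrt(2 - sqrt(2))*exp(5*I*pi/6))/8 on |11>.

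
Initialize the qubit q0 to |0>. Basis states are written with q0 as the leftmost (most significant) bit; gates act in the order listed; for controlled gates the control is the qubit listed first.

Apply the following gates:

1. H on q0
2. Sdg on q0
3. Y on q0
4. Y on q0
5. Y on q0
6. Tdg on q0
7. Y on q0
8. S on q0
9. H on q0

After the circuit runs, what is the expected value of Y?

The expectation value of Y is -sqrt(2)/2.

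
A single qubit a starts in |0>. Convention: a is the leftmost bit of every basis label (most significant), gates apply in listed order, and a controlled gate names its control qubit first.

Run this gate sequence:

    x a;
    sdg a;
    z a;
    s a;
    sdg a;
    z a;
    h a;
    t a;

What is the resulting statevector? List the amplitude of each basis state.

The resulting statevector has amplitude -sqrt(2)*I/2 on |0>, sqrt(2)*exp(3*I*pi/4)/2 on |1>. Key observation: the block from step 3 through step 6 cancels to the identity and can be dropped.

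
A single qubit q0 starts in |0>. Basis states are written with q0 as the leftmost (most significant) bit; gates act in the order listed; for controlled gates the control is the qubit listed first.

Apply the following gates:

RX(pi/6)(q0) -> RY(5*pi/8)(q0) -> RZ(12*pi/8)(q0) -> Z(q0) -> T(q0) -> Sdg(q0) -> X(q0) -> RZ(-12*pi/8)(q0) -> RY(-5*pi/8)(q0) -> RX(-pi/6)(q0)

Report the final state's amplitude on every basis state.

The resulting statevector has amplitude -1/4 - exp(3*I*pi/4)/4 + sqrt(3*sqrt(2) + 6)*exp(I*pi/4)/8 + I*sqrt(3*sqrt(2) + 6)/8 on |0>, -sqrt(sqrt(2) + 2)/8 - sqrt(3)*exp(I*pi/4)/4 - I*sqrt(2 - sqrt(2))/4 - sqrt(2 - sqrt(2))*exp(I*pi/4)/4 + sqrt(sqrt(2) + 2)*exp(3*I*pi/4)/8 + sqrt(3)*I/4 on |1>.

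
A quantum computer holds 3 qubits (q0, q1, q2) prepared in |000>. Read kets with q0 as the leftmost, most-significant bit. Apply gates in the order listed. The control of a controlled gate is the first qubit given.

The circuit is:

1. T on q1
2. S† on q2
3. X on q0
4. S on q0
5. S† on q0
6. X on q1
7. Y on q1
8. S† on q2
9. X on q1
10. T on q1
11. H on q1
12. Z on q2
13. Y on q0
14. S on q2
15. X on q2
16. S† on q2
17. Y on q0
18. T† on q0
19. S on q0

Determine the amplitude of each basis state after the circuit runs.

The final amplitudes are -sqrt(2)*I/2 on |101>, sqrt(2)*I/2 on |111>, and 0 on every other basis state.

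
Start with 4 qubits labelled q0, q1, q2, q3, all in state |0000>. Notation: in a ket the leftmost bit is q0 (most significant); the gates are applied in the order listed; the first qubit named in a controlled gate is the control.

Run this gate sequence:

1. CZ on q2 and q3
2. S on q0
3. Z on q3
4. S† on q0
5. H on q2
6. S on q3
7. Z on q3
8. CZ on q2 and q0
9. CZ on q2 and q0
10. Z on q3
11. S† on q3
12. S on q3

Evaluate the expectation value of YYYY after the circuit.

In the final state, YYYY has expectation 0. Key observation: steps 6-11 multiply out to the identity, so the circuit reduces to the remaining gates.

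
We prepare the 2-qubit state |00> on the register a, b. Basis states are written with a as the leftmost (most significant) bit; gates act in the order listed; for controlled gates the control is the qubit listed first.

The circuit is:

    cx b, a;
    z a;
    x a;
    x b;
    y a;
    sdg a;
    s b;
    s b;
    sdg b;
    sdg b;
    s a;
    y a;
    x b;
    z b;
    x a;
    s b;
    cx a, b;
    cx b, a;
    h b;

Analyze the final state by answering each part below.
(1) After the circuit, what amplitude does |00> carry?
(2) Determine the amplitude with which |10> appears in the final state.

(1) The final state's coefficient on |00> equals sqrt(2)/2.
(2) The amplitude on |10> is 0.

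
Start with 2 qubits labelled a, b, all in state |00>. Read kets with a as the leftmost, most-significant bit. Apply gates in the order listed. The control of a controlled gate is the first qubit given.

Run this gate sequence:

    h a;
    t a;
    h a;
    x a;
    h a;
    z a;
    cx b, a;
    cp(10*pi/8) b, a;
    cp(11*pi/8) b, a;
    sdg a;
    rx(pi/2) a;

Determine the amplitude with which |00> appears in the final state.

The amplitude on |00> is 1/2 - exp(I*pi/4)/2. Key observation: gates 3-6 undo each other exactly, leaving only the rest of the circuit to track.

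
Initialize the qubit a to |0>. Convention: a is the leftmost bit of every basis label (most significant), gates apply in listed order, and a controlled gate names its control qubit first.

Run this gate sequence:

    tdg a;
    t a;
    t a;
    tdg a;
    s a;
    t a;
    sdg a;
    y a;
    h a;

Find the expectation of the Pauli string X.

In the final state, X has expectation -1.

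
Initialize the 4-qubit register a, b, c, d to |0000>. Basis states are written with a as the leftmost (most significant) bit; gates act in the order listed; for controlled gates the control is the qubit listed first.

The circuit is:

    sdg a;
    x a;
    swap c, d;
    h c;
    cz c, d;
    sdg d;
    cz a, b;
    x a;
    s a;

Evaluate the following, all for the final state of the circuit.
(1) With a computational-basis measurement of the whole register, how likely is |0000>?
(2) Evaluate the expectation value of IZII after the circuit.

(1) A full measurement returns |0000> with probability 1/2.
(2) The expectation value of IZII is 1.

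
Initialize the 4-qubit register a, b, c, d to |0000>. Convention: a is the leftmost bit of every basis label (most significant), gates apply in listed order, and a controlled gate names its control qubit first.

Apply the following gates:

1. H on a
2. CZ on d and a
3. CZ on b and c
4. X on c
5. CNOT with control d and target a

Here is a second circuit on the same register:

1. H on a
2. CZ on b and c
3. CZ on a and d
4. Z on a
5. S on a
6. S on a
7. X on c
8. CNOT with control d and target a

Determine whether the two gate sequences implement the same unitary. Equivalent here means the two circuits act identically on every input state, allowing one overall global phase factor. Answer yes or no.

Yes — the two circuits implement the same unitary up to a global phase.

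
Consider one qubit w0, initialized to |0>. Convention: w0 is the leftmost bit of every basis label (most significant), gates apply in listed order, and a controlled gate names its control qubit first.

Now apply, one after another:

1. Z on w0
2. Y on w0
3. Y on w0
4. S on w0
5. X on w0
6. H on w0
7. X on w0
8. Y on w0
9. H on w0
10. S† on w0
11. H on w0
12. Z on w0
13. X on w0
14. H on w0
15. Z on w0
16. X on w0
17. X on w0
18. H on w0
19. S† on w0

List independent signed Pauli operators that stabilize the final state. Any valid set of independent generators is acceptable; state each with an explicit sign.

The stabilizer group can be generated by +Y, among other valid generating sets.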